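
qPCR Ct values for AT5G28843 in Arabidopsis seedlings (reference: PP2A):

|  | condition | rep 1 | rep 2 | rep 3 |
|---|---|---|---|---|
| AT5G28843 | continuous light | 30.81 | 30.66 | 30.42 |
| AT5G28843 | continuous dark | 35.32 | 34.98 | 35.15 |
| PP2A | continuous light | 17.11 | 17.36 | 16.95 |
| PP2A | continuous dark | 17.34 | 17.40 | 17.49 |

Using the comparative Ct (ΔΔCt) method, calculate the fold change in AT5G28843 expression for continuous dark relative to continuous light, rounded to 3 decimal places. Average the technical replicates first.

Mean Ct: AT5G28843 continuous light 30.630; AT5G28843 continuous dark 35.150; PP2A continuous light 17.140; PP2A continuous dark 17.410
ΔCt(continuous light) = 30.630 − 17.140 = 13.490
ΔCt(continuous dark) = 35.150 − 17.410 = 17.740
ΔΔCt = 17.740 − 13.490 = 4.250
Fold change = 2^(−4.250) = 0.0526

0.053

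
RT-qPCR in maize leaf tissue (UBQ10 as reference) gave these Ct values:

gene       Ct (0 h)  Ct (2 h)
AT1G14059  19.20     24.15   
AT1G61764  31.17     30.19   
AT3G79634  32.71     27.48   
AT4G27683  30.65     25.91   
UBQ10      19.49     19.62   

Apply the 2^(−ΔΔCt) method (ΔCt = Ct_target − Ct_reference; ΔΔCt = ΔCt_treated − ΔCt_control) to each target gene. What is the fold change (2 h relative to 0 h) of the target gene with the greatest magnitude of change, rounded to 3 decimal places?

AT1G14059: ΔΔCt = (24.15−19.62) − (19.20−19.49) = 4.53 − (-0.29) = 4.82; fold change = 2^-4.82 = 0.035
AT1G61764: ΔΔCt = (30.19−19.62) − (31.17−19.49) = 10.57 − 11.68 = -1.11; fold change = 2^1.11 = 2.158
AT3G79634: ΔΔCt = (27.48−19.62) − (32.71−19.49) = 7.86 − 13.22 = -5.36; fold change = 2^5.36 = 41.070
AT4G27683: ΔΔCt = (25.91−19.62) − (30.65−19.49) = 6.29 − 11.16 = -4.87; fold change = 2^4.87 = 29.243
AT3G79634 has the largest |ΔΔCt| = 5.36.

41.070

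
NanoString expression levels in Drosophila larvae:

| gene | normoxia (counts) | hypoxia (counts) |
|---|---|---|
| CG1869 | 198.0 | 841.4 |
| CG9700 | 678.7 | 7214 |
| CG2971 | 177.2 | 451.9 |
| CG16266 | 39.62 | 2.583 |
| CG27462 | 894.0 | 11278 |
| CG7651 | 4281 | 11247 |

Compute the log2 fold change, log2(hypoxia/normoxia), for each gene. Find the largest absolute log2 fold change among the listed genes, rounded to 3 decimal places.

log2(841.4/198.0) = 2.087  (CG1869)
log2(7214/678.7) = 3.410  (CG9700)
log2(451.9/177.2) = 1.351  (CG2971)
log2(2.583/39.62) = -3.939  (CG16266)
log2(11278/894.0) = 3.657  (CG27462)
log2(11247/4281) = 1.394  (CG7651)
The largest magnitude belongs to CG16266.

3.939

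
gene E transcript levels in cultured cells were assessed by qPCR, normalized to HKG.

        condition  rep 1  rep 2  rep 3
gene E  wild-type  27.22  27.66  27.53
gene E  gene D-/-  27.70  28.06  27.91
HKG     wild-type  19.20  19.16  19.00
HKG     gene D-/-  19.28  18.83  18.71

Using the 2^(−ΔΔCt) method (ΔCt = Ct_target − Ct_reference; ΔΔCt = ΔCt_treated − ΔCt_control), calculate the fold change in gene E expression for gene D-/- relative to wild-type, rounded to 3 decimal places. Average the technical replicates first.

0.660

Mean Ct: gene E wild-type 27.470; gene E gene D-/- 27.890; HKG wild-type 19.120; HKG gene D-/- 18.940
ΔCt(wild-type) = 27.470 − 19.120 = 8.350
ΔCt(gene D-/-) = 27.890 − 18.940 = 8.950
ΔΔCt = 8.950 − 8.350 = 0.600
Fold change = 2^(−0.600) = 0.6598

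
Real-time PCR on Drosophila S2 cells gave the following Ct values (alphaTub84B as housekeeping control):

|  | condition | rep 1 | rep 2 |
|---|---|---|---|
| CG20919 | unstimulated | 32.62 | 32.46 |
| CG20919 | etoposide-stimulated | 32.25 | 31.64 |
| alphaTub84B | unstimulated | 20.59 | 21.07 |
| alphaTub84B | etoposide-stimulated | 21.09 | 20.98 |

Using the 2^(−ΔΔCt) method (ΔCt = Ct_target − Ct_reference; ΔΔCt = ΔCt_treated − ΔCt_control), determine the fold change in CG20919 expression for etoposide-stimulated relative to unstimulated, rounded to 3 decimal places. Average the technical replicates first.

Mean Ct: CG20919 unstimulated 32.540; CG20919 etoposide-stimulated 31.945; alphaTub84B unstimulated 20.830; alphaTub84B etoposide-stimulated 21.035
ΔCt(unstimulated) = 32.540 − 20.830 = 11.710
ΔCt(etoposide-stimulated) = 31.945 − 21.035 = 10.910
ΔΔCt = 10.910 − 11.710 = -0.800
Fold change = 2^(−(-0.800)) = 2^0.800 = 1.7411

1.741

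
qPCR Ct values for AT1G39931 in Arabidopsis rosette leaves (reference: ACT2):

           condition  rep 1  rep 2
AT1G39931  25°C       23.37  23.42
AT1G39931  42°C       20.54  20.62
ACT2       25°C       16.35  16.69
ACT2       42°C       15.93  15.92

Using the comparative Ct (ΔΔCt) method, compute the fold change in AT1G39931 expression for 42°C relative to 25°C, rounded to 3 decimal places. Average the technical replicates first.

4.659

Mean Ct: AT1G39931 25°C 23.395; AT1G39931 42°C 20.580; ACT2 25°C 16.520; ACT2 42°C 15.925
ΔCt(25°C) = 23.395 − 16.520 = 6.875
ΔCt(42°C) = 20.580 − 15.925 = 4.655
ΔΔCt = 4.655 − 6.875 = -2.220
Fold change = 2^(−(-2.220)) = 2^2.220 = 4.6589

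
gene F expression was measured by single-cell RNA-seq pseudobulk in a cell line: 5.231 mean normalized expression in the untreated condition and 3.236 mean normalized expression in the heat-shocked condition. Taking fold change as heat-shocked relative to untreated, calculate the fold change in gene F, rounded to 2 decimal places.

Fold change = 3.236 / 5.231 = 0.619
gene F is downregulated.

0.62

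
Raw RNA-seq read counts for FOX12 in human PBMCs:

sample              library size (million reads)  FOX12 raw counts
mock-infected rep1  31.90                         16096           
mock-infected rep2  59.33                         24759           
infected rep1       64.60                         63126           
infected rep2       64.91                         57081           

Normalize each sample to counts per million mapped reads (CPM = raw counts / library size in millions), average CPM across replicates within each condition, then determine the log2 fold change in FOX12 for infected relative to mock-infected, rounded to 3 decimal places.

CPM(mock-infected rep1) = 16096 / 31.90 = 504.5768
CPM(mock-infected rep2) = 24759 / 59.33 = 417.3100
CPM(infected rep1) = 63126 / 64.60 = 977.1827
CPM(infected rep2) = 57081 / 64.91 = 879.3868
mean CPM(mock-infected) = 460.9434; mean CPM(infected) = 928.2848
Fold change = 928.2848 / 460.9434 = 2.01388
log2(2.01388) = 1.0100

1.010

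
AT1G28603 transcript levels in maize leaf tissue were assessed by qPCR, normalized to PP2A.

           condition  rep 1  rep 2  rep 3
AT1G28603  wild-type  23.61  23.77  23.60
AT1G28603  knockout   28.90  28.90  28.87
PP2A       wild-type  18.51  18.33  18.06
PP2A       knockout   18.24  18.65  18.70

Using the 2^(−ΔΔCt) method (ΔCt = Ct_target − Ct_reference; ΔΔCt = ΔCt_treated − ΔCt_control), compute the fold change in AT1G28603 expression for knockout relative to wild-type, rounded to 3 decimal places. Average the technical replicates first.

Mean Ct: AT1G28603 wild-type 23.660; AT1G28603 knockout 28.890; PP2A wild-type 18.300; PP2A knockout 18.530
ΔCt(wild-type) = 23.660 − 18.300 = 5.360
ΔCt(knockout) = 28.890 − 18.530 = 10.360
ΔΔCt = 10.360 − 5.360 = 5.000
Fold change = 2^(−5.000) = 0.0312

0.031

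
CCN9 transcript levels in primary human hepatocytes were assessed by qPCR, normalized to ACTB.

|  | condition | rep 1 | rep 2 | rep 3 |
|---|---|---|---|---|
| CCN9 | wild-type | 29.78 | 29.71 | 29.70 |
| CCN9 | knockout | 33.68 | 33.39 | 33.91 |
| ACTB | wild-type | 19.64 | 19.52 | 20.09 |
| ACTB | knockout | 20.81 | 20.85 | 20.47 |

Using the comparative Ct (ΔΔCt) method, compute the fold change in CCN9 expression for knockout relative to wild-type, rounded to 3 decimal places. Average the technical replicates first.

Mean Ct: CCN9 wild-type 29.730; CCN9 knockout 33.660; ACTB wild-type 19.750; ACTB knockout 20.710
ΔCt(wild-type) = 29.730 − 19.750 = 9.980
ΔCt(knockout) = 33.660 − 20.710 = 12.950
ΔΔCt = 12.950 − 9.980 = 2.970
Fold change = 2^(−2.970) = 0.1276

0.128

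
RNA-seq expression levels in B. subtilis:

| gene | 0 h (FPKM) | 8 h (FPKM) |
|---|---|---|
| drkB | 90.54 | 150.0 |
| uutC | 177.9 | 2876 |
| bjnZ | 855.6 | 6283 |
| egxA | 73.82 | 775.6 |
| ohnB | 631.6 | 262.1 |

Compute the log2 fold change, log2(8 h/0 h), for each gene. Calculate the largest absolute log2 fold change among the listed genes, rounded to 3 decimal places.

4.015

log2(150.0/90.54) = 0.728  (drkB)
log2(2876/177.9) = 4.015  (uutC)
log2(6283/855.6) = 2.876  (bjnZ)
log2(775.6/73.82) = 3.393  (egxA)
log2(262.1/631.6) = -1.269  (ohnB)
The largest magnitude belongs to uutC.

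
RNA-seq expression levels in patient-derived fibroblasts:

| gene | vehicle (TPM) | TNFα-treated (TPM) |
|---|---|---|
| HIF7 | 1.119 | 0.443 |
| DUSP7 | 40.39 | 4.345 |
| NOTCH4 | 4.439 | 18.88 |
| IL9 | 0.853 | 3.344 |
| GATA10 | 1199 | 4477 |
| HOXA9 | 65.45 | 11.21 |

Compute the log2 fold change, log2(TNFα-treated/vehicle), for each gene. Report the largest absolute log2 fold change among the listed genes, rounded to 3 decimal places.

3.217

log2(0.443/1.119) = -1.337  (HIF7)
log2(4.345/40.39) = -3.217  (DUSP7)
log2(18.88/4.439) = 2.089  (NOTCH4)
log2(3.344/0.853) = 1.971  (IL9)
log2(4477/1199) = 1.901  (GATA10)
log2(11.21/65.45) = -2.546  (HOXA9)
The largest magnitude belongs to DUSP7.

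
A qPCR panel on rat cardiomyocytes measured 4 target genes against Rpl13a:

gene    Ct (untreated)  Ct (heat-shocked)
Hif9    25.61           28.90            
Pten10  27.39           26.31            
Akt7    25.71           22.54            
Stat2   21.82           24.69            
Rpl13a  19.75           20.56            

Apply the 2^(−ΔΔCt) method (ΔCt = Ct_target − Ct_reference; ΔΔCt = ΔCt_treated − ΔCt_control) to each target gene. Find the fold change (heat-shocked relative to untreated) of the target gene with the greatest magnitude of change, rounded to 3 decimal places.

Hif9: ΔΔCt = (28.90−20.56) − (25.61−19.75) = 8.34 − 5.86 = 2.48; fold change = 2^-2.48 = 0.179
Pten10: ΔΔCt = (26.31−20.56) − (27.39−19.75) = 5.75 − 7.64 = -1.89; fold change = 2^1.89 = 3.706
Akt7: ΔΔCt = (22.54−20.56) − (25.71−19.75) = 1.98 − 5.96 = -3.98; fold change = 2^3.98 = 15.780
Stat2: ΔΔCt = (24.69−20.56) − (21.82−19.75) = 4.13 − 2.07 = 2.06; fold change = 2^-2.06 = 0.240
Akt7 has the largest |ΔΔCt| = 3.98.

15.780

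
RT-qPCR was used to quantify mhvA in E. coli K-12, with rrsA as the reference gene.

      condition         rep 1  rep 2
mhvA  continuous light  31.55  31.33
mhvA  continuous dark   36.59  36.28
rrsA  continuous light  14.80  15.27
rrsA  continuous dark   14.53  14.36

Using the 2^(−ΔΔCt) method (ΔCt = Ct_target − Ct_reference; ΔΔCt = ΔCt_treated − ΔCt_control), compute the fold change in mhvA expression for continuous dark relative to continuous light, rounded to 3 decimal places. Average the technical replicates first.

0.021

Mean Ct: mhvA continuous light 31.440; mhvA continuous dark 36.435; rrsA continuous light 15.035; rrsA continuous dark 14.445
ΔCt(continuous light) = 31.440 − 15.035 = 16.405
ΔCt(continuous dark) = 36.435 − 14.445 = 21.990
ΔΔCt = 21.990 − 16.405 = 5.585
Fold change = 2^(−5.585) = 0.0208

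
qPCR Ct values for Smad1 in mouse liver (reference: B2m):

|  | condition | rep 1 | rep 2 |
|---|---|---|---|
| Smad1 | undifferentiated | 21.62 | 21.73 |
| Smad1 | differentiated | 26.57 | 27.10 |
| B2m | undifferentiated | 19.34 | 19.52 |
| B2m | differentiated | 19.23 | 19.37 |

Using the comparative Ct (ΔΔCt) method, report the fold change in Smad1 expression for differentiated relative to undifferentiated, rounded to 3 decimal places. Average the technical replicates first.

Mean Ct: Smad1 undifferentiated 21.675; Smad1 differentiated 26.835; B2m undifferentiated 19.430; B2m differentiated 19.300
ΔCt(undifferentiated) = 21.675 − 19.430 = 2.245
ΔCt(differentiated) = 26.835 − 19.300 = 7.535
ΔΔCt = 7.535 − 2.245 = 5.290
Fold change = 2^(−5.290) = 0.0256

0.026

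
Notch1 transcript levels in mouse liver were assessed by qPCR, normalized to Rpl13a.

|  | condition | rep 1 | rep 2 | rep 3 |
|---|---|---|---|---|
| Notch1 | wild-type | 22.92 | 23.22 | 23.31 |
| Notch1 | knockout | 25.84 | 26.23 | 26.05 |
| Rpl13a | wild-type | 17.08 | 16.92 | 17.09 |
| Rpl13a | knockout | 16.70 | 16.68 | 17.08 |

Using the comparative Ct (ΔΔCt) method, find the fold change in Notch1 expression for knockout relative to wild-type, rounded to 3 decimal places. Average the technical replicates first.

0.117

Mean Ct: Notch1 wild-type 23.150; Notch1 knockout 26.040; Rpl13a wild-type 17.030; Rpl13a knockout 16.820
ΔCt(wild-type) = 23.150 − 17.030 = 6.120
ΔCt(knockout) = 26.040 − 16.820 = 9.220
ΔΔCt = 9.220 − 6.120 = 3.100
Fold change = 2^(−3.100) = 0.1166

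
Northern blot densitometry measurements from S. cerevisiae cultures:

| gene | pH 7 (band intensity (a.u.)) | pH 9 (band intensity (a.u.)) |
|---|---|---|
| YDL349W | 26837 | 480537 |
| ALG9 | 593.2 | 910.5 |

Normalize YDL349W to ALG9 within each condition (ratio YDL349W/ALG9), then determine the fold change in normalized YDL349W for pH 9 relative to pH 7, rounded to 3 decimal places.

11.666

YDL349W/ALG9 (pH 7) = 26837 / 593.2 = 45.241
YDL349W/ALG9 (pH 9) = 480537 / 910.5 = 527.77
Fold change = 527.77 / 45.241 = 11.6658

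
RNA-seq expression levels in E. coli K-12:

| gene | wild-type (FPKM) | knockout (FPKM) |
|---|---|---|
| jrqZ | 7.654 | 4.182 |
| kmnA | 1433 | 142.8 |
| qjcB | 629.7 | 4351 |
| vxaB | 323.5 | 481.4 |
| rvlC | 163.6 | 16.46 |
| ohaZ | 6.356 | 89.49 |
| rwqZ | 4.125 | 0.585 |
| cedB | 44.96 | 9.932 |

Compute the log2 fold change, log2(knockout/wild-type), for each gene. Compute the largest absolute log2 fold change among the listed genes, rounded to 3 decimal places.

log2(4.182/7.654) = -0.872  (jrqZ)
log2(142.8/1433) = -3.327  (kmnA)
log2(4351/629.7) = 2.789  (qjcB)
log2(481.4/323.5) = 0.573  (vxaB)
log2(16.46/163.6) = -3.313  (rvlC)
log2(89.49/6.356) = 3.816  (ohaZ)
log2(0.585/4.125) = -2.818  (rwqZ)
log2(9.932/44.96) = -2.178  (cedB)
The largest magnitude belongs to ohaZ.

3.816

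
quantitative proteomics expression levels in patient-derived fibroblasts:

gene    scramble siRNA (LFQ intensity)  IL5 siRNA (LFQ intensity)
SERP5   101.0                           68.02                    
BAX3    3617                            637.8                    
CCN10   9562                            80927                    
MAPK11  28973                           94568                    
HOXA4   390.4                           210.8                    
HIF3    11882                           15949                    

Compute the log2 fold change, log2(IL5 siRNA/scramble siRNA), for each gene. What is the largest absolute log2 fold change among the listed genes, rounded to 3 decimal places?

3.081

log2(68.02/101.0) = -0.570  (SERP5)
log2(637.8/3617) = -2.504  (BAX3)
log2(80927/9562) = 3.081  (CCN10)
log2(94568/28973) = 1.707  (MAPK11)
log2(210.8/390.4) = -0.889  (HOXA4)
log2(15949/11882) = 0.425  (HIF3)
The largest magnitude belongs to CCN10.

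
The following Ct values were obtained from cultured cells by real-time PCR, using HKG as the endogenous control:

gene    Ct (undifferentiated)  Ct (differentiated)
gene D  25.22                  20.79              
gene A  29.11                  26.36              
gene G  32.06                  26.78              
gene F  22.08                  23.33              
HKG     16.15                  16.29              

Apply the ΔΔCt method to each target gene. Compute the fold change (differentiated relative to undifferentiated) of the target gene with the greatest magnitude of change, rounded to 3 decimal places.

42.814

gene D: ΔΔCt = (20.79−16.29) − (25.22−16.15) = 4.50 − 9.07 = -4.57; fold change = 2^4.57 = 23.752
gene A: ΔΔCt = (26.36−16.29) − (29.11−16.15) = 10.07 − 12.96 = -2.89; fold change = 2^2.89 = 7.413
gene G: ΔΔCt = (26.78−16.29) − (32.06−16.15) = 10.49 − 15.91 = -5.42; fold change = 2^5.42 = 42.814
gene F: ΔΔCt = (23.33−16.29) − (22.08−16.15) = 7.04 − 5.93 = 1.11; fold change = 2^-1.11 = 0.463
gene G has the largest |ΔΔCt| = 5.42.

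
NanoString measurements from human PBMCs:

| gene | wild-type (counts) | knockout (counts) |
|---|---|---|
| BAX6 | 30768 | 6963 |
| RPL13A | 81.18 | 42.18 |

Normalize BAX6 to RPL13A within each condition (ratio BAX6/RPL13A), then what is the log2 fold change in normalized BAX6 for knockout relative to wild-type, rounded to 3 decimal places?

BAX6/RPL13A (wild-type) = 30768 / 81.18 = 379.01
BAX6/RPL13A (knockout) = 6963 / 42.18 = 165.08
Fold change = 165.08 / 379.01 = 0.4356
log2(0.4356) = -1.1991

-1.199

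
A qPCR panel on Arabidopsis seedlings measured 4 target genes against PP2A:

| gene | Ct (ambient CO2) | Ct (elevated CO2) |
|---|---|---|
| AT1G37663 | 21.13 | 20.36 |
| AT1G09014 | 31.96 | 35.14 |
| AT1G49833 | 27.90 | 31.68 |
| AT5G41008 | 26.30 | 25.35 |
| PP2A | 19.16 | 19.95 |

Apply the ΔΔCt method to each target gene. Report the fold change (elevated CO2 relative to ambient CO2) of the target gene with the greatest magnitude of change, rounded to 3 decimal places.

AT1G37663: ΔΔCt = (20.36−19.95) − (21.13−19.16) = 0.41 − 1.97 = -1.56; fold change = 2^1.56 = 2.949
AT1G09014: ΔΔCt = (35.14−19.95) − (31.96−19.16) = 15.19 − 12.80 = 2.39; fold change = 2^-2.39 = 0.191
AT1G49833: ΔΔCt = (31.68−19.95) − (27.90−19.16) = 11.73 − 8.74 = 2.99; fold change = 2^-2.99 = 0.126
AT5G41008: ΔΔCt = (25.35−19.95) − (26.30−19.16) = 5.40 − 7.14 = -1.74; fold change = 2^1.74 = 3.340
AT1G49833 has the largest |ΔΔCt| = 2.99.

0.126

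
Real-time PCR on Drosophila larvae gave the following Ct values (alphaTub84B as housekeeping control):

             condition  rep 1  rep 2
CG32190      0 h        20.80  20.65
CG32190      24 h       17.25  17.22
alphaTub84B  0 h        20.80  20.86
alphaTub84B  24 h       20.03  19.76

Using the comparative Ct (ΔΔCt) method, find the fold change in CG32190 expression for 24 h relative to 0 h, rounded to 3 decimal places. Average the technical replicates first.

5.877

Mean Ct: CG32190 0 h 20.725; CG32190 24 h 17.235; alphaTub84B 0 h 20.830; alphaTub84B 24 h 19.895
ΔCt(0 h) = 20.725 − 20.830 = -0.105
ΔCt(24 h) = 17.235 − 19.895 = -2.660
ΔΔCt = -2.660 − (-0.105) = -2.555
Fold change = 2^(−(-2.555)) = 2^2.555 = 5.8767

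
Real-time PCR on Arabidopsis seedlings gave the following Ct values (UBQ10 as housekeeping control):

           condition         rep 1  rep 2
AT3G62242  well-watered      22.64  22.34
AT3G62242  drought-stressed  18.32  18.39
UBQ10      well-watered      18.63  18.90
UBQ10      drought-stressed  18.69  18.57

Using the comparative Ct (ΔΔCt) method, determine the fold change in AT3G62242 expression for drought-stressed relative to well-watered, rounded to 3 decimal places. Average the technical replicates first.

Mean Ct: AT3G62242 well-watered 22.490; AT3G62242 drought-stressed 18.355; UBQ10 well-watered 18.765; UBQ10 drought-stressed 18.630
ΔCt(well-watered) = 22.490 − 18.765 = 3.725
ΔCt(drought-stressed) = 18.355 − 18.630 = -0.275
ΔΔCt = -0.275 − 3.725 = -4.000
Fold change = 2^(−(-4.000)) = 2^4.000 = 16.0000

16.000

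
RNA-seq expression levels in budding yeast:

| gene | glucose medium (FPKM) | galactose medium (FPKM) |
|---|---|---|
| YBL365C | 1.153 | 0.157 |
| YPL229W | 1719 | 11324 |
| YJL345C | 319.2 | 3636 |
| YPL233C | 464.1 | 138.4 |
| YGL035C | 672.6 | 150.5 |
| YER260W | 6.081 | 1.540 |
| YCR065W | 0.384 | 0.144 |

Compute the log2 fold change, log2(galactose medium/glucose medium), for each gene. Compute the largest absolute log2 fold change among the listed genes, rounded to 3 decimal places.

3.510

log2(0.157/1.153) = -2.877  (YBL365C)
log2(11324/1719) = 2.720  (YPL229W)
log2(3636/319.2) = 3.510  (YJL345C)
log2(138.4/464.1) = -1.746  (YPL233C)
log2(150.5/672.6) = -2.160  (YGL035C)
log2(1.540/6.081) = -1.981  (YER260W)
log2(0.144/0.384) = -1.415  (YCR065W)
The largest magnitude belongs to YJL345C.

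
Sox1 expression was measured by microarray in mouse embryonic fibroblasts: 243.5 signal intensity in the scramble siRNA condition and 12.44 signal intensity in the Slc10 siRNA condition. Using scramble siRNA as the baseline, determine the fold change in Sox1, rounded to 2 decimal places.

0.05

Fold change = 12.44 / 243.5 = 0.051
Sox1 is downregulated.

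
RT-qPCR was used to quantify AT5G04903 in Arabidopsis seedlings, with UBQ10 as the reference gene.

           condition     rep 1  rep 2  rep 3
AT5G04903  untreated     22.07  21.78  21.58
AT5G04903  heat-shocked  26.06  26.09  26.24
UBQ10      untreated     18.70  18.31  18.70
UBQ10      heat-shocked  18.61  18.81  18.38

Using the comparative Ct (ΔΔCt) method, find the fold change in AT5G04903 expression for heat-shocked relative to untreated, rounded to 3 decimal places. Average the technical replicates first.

0.051

Mean Ct: AT5G04903 untreated 21.810; AT5G04903 heat-shocked 26.130; UBQ10 untreated 18.570; UBQ10 heat-shocked 18.600
ΔCt(untreated) = 21.810 − 18.570 = 3.240
ΔCt(heat-shocked) = 26.130 − 18.600 = 7.530
ΔΔCt = 7.530 − 3.240 = 4.290
Fold change = 2^(−4.290) = 0.0511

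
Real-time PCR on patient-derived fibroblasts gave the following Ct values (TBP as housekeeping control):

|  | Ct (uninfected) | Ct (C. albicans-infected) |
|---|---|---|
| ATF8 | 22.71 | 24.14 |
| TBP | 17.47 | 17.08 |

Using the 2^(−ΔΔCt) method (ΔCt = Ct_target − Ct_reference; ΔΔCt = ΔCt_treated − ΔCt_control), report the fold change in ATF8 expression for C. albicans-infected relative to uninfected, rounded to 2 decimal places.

0.28

ΔCt(uninfected) = 22.710 − 17.470 = 5.240
ΔCt(C. albicans-infected) = 24.140 − 17.080 = 7.060
ΔΔCt = 7.060 − 5.240 = 1.820
Fold change = 2^(−1.820) = 0.283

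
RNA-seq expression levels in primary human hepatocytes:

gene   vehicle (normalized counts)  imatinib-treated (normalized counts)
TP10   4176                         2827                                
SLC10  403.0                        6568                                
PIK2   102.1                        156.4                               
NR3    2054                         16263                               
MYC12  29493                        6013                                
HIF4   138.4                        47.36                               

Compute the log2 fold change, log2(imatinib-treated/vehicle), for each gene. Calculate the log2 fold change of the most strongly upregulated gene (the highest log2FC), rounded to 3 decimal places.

log2(2827/4176) = -0.563  (TP10)
log2(6568/403.0) = 4.027  (SLC10)
log2(156.4/102.1) = 0.615  (PIK2)
log2(16263/2054) = 2.985  (NR3)
log2(6013/29493) = -2.294  (MYC12)
log2(47.36/138.4) = -1.547  (HIF4)
SLC10 is most strongly upregulated.

4.027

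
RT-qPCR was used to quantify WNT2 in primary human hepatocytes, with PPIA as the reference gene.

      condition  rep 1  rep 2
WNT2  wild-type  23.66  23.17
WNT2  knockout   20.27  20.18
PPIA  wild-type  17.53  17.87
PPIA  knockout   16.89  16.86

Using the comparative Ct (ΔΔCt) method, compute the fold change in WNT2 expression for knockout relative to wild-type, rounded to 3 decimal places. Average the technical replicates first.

5.152

Mean Ct: WNT2 wild-type 23.415; WNT2 knockout 20.225; PPIA wild-type 17.700; PPIA knockout 16.875
ΔCt(wild-type) = 23.415 − 17.700 = 5.715
ΔCt(knockout) = 20.225 − 16.875 = 3.350
ΔΔCt = 3.350 − 5.715 = -2.365
Fold change = 2^(−(-2.365)) = 2^2.365 = 5.1515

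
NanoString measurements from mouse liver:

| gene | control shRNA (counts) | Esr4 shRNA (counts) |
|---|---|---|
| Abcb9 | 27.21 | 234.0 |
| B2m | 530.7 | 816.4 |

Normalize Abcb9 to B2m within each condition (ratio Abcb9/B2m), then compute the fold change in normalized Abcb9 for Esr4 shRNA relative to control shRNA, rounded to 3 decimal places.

5.590

Abcb9/B2m (control shRNA) = 27.21 / 530.7 = 0.051272
Abcb9/B2m (Esr4 shRNA) = 234.0 / 816.4 = 0.28662
Fold change = 0.28662 / 0.051272 = 5.5903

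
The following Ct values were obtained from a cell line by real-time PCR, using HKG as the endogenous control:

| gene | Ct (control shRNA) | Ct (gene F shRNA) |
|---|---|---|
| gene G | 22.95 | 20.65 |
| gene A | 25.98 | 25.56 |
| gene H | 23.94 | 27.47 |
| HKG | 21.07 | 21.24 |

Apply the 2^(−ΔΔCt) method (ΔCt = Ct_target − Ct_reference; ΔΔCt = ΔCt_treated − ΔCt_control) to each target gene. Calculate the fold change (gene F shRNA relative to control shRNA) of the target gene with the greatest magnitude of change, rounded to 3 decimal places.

gene G: ΔΔCt = (20.65−21.24) − (22.95−21.07) = -0.59 − 1.88 = -2.47; fold change = 2^2.47 = 5.540
gene A: ΔΔCt = (25.56−21.24) − (25.98−21.07) = 4.32 − 4.91 = -0.59; fold change = 2^0.59 = 1.505
gene H: ΔΔCt = (27.47−21.24) − (23.94−21.07) = 6.23 − 2.87 = 3.36; fold change = 2^-3.36 = 0.097
gene H has the largest |ΔΔCt| = 3.36.

0.097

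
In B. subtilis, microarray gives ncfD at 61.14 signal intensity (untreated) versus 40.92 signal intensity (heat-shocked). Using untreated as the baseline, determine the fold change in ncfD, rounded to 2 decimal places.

0.67

Fold change = 40.92 / 61.14 = 0.669
ncfD is downregulated.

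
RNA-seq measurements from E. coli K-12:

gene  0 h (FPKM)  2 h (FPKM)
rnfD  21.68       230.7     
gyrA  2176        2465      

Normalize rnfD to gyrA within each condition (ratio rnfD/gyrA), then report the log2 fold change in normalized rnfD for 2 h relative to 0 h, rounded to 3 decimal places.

3.232

rnfD/gyrA (0 h) = 21.68 / 2176 = 0.0099632
rnfD/gyrA (2 h) = 230.7 / 2465 = 0.09359
Fold change = 0.09359 / 0.0099632 = 9.3936
log2(9.3936) = 3.2317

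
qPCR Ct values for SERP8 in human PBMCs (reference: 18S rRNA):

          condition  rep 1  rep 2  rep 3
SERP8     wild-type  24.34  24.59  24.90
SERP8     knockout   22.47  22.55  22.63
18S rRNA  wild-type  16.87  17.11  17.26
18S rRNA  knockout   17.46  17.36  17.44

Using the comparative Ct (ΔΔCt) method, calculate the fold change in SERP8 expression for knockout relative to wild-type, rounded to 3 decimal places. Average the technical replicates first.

5.278

Mean Ct: SERP8 wild-type 24.610; SERP8 knockout 22.550; 18S rRNA wild-type 17.080; 18S rRNA knockout 17.420
ΔCt(wild-type) = 24.610 − 17.080 = 7.530
ΔCt(knockout) = 22.550 − 17.420 = 5.130
ΔΔCt = 5.130 − 7.530 = -2.400
Fold change = 2^(−(-2.400)) = 2^2.400 = 5.2780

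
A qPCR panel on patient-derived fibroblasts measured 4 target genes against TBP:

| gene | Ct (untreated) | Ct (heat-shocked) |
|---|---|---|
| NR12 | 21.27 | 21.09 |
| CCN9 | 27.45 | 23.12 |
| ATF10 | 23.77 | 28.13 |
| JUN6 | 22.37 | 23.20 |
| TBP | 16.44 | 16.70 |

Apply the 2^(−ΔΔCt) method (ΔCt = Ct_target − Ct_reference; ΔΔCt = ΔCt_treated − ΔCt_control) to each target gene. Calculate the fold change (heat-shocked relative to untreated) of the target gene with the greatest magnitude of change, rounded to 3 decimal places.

NR12: ΔΔCt = (21.09−16.70) − (21.27−16.44) = 4.39 − 4.83 = -0.44; fold change = 2^0.44 = 1.357
CCN9: ΔΔCt = (23.12−16.70) − (27.45−16.44) = 6.42 − 11.01 = -4.59; fold change = 2^4.59 = 24.084
ATF10: ΔΔCt = (28.13−16.70) − (23.77−16.44) = 11.43 − 7.33 = 4.10; fold change = 2^-4.10 = 0.058
JUN6: ΔΔCt = (23.20−16.70) − (22.37−16.44) = 6.50 − 5.93 = 0.57; fold change = 2^-0.57 = 0.674
CCN9 has the largest |ΔΔCt| = 4.59.

24.084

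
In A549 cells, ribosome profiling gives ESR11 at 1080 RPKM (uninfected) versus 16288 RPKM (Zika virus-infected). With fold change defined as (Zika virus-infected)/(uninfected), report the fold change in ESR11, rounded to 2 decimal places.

Fold change = 16288 / 1080 = 15.081
ESR11 is upregulated.

15.08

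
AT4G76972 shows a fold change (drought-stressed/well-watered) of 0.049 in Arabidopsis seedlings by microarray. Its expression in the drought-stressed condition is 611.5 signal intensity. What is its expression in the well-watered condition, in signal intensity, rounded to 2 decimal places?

well-watered expression = 611.5 / 0.049 = 12479.59

12479.59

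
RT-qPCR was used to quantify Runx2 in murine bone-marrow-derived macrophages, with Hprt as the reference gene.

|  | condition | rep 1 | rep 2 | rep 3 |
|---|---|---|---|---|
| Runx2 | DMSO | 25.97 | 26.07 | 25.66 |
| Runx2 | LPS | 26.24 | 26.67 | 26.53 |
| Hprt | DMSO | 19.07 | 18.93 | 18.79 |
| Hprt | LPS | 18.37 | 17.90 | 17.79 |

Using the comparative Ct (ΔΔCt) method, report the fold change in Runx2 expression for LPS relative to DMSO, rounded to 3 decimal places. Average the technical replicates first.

0.356

Mean Ct: Runx2 DMSO 25.900; Runx2 LPS 26.480; Hprt DMSO 18.930; Hprt LPS 18.020
ΔCt(DMSO) = 25.900 − 18.930 = 6.970
ΔCt(LPS) = 26.480 − 18.020 = 8.460
ΔΔCt = 8.460 − 6.970 = 1.490
Fold change = 2^(−1.490) = 0.3560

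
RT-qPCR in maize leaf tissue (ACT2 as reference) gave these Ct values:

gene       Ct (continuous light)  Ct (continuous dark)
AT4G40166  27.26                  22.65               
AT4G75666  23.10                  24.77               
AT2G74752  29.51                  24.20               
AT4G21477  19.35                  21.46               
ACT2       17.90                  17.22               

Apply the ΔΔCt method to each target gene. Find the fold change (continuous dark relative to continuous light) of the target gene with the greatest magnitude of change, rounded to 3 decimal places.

24.761

AT4G40166: ΔΔCt = (22.65−17.22) − (27.26−17.90) = 5.43 − 9.36 = -3.93; fold change = 2^3.93 = 15.242
AT4G75666: ΔΔCt = (24.77−17.22) − (23.10−17.90) = 7.55 − 5.20 = 2.35; fold change = 2^-2.35 = 0.196
AT2G74752: ΔΔCt = (24.20−17.22) − (29.51−17.90) = 6.98 − 11.61 = -4.63; fold change = 2^4.63 = 24.761
AT4G21477: ΔΔCt = (21.46−17.22) − (19.35−17.90) = 4.24 − 1.45 = 2.79; fold change = 2^-2.79 = 0.145
AT2G74752 has the largest |ΔΔCt| = 4.63.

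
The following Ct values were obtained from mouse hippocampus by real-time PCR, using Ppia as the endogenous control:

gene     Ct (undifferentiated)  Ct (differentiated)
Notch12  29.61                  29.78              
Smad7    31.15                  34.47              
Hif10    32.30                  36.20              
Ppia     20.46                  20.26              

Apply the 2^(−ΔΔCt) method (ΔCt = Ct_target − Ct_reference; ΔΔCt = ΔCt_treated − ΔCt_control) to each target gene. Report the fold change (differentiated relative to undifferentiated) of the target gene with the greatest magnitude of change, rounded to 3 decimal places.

0.058

Notch12: ΔΔCt = (29.78−20.26) − (29.61−20.46) = 9.52 − 9.15 = 0.37; fold change = 2^-0.37 = 0.774
Smad7: ΔΔCt = (34.47−20.26) − (31.15−20.46) = 14.21 − 10.69 = 3.52; fold change = 2^-3.52 = 0.087
Hif10: ΔΔCt = (36.20−20.26) − (32.30−20.46) = 15.94 − 11.84 = 4.10; fold change = 2^-4.10 = 0.058
Hif10 has the largest |ΔΔCt| = 4.10.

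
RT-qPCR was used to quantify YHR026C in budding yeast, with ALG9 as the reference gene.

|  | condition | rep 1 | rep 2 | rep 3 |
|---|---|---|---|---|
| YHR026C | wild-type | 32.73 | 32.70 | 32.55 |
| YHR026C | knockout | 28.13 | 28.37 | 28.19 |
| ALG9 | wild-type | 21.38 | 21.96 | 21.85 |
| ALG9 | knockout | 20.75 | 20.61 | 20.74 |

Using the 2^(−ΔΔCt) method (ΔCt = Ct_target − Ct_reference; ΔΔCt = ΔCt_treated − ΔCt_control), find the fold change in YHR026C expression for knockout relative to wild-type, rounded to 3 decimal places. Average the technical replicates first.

10.556

Mean Ct: YHR026C wild-type 32.660; YHR026C knockout 28.230; ALG9 wild-type 21.730; ALG9 knockout 20.700
ΔCt(wild-type) = 32.660 − 21.730 = 10.930
ΔCt(knockout) = 28.230 − 20.700 = 7.530
ΔΔCt = 7.530 − 10.930 = -3.400
Fold change = 2^(−(-3.400)) = 2^3.400 = 10.5561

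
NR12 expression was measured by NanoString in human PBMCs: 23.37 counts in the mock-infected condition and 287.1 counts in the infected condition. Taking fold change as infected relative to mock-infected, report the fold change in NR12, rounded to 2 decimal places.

Fold change = 287.1 / 23.37 = 12.285
NR12 is upregulated.

12.28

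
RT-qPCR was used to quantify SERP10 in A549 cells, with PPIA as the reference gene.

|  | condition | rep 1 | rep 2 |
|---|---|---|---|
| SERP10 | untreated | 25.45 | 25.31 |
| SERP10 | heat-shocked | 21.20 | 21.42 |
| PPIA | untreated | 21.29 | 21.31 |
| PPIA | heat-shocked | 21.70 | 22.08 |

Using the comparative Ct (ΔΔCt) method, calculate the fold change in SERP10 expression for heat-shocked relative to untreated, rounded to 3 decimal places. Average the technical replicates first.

Mean Ct: SERP10 untreated 25.380; SERP10 heat-shocked 21.310; PPIA untreated 21.300; PPIA heat-shocked 21.890
ΔCt(untreated) = 25.380 − 21.300 = 4.080
ΔCt(heat-shocked) = 21.310 − 21.890 = -0.580
ΔΔCt = -0.580 − 4.080 = -4.660
Fold change = 2^(−(-4.660)) = 2^4.660 = 25.2813

25.281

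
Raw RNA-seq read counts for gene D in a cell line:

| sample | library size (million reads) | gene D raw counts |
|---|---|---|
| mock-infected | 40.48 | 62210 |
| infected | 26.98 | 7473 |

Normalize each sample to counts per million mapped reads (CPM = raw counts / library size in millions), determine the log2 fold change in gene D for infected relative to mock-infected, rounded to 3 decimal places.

-2.472

CPM(mock-infected) = 62210 / 40.48 = 1536.8083
CPM(infected) = 7473 / 26.98 = 276.9830
Fold change = 276.9830 / 1536.8083 = 0.18023
log2(0.18023) = -2.4721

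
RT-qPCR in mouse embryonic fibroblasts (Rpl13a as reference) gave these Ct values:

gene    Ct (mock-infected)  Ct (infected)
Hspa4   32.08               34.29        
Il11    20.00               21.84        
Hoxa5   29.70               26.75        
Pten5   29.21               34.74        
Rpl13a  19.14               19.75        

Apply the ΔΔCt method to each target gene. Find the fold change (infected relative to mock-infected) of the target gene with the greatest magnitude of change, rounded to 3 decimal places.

0.033

Hspa4: ΔΔCt = (34.29−19.75) − (32.08−19.14) = 14.54 − 12.94 = 1.60; fold change = 2^-1.60 = 0.330
Il11: ΔΔCt = (21.84−19.75) − (20.00−19.14) = 2.09 − 0.86 = 1.23; fold change = 2^-1.23 = 0.426
Hoxa5: ΔΔCt = (26.75−19.75) − (29.70−19.14) = 7.00 − 10.56 = -3.56; fold change = 2^3.56 = 11.794
Pten5: ΔΔCt = (34.74−19.75) − (29.21−19.14) = 14.99 − 10.07 = 4.92; fold change = 2^-4.92 = 0.033
Pten5 has the largest |ΔΔCt| = 4.92.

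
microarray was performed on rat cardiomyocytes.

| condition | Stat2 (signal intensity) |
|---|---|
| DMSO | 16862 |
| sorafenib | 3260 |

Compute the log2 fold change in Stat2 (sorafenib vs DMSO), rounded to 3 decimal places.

Fold change = 3260 / 16862 = 0.1933
log2(0.1933) = -2.3708

-2.371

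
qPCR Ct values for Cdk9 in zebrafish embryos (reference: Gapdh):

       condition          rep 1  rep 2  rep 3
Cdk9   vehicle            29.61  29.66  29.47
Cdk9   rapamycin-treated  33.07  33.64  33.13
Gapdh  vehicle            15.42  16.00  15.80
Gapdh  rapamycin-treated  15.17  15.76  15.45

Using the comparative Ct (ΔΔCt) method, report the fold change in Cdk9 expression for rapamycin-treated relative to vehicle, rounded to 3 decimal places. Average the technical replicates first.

0.063

Mean Ct: Cdk9 vehicle 29.580; Cdk9 rapamycin-treated 33.280; Gapdh vehicle 15.740; Gapdh rapamycin-treated 15.460
ΔCt(vehicle) = 29.580 − 15.740 = 13.840
ΔCt(rapamycin-treated) = 33.280 − 15.460 = 17.820
ΔΔCt = 17.820 − 13.840 = 3.980
Fold change = 2^(−3.980) = 0.0634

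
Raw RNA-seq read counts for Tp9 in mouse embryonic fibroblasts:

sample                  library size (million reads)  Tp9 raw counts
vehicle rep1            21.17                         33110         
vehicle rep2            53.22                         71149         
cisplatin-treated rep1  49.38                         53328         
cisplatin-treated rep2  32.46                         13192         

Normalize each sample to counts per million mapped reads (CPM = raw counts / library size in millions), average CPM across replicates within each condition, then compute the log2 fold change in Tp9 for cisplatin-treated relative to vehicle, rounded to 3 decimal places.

CPM(vehicle rep1) = 33110 / 21.17 = 1564.0057
CPM(vehicle rep2) = 71149 / 53.22 = 1336.8846
CPM(cisplatin-treated rep1) = 53328 / 49.38 = 1079.9514
CPM(cisplatin-treated rep2) = 13192 / 32.46 = 406.4079
mean CPM(vehicle) = 1450.4451; mean CPM(cisplatin-treated) = 743.1796
Fold change = 743.1796 / 1450.4451 = 0.51238
log2(0.51238) = -0.9647

-0.965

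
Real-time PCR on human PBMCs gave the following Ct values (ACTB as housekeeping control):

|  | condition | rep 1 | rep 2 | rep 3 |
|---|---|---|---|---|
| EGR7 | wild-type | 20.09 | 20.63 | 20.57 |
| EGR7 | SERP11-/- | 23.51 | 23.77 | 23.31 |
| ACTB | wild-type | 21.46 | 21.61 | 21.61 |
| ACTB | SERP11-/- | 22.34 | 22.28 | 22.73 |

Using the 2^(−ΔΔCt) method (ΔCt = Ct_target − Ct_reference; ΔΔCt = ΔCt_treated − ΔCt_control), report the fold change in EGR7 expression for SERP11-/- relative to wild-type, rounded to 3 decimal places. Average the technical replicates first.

Mean Ct: EGR7 wild-type 20.430; EGR7 SERP11-/- 23.530; ACTB wild-type 21.560; ACTB SERP11-/- 22.450
ΔCt(wild-type) = 20.430 − 21.560 = -1.130
ΔCt(SERP11-/-) = 23.530 − 22.450 = 1.080
ΔΔCt = 1.080 − (-1.130) = 2.210
Fold change = 2^(−2.210) = 0.2161

0.216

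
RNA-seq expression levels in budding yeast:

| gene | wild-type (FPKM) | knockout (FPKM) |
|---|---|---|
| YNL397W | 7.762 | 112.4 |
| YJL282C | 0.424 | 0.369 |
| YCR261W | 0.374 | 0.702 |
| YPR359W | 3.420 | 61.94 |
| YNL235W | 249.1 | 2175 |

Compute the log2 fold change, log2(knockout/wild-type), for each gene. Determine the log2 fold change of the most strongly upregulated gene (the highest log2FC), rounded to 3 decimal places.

4.179

log2(112.4/7.762) = 3.856  (YNL397W)
log2(0.369/0.424) = -0.200  (YJL282C)
log2(0.702/0.374) = 0.908  (YCR261W)
log2(61.94/3.420) = 4.179  (YPR359W)
log2(2175/249.1) = 3.126  (YNL235W)
YPR359W is most strongly upregulated.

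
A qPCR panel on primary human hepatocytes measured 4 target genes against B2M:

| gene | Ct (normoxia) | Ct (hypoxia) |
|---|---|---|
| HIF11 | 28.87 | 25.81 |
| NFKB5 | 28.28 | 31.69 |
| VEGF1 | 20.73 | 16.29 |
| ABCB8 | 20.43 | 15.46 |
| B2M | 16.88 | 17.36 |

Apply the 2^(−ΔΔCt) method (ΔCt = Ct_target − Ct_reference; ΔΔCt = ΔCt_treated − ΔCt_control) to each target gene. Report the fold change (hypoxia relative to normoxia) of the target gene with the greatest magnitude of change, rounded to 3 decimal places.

43.713

HIF11: ΔΔCt = (25.81−17.36) − (28.87−16.88) = 8.45 − 11.99 = -3.54; fold change = 2^3.54 = 11.632
NFKB5: ΔΔCt = (31.69−17.36) − (28.28−16.88) = 14.33 − 11.40 = 2.93; fold change = 2^-2.93 = 0.131
VEGF1: ΔΔCt = (16.29−17.36) − (20.73−16.88) = -1.07 − 3.85 = -4.92; fold change = 2^4.92 = 30.274
ABCB8: ΔΔCt = (15.46−17.36) − (20.43−16.88) = -1.90 − 3.55 = -5.45; fold change = 2^5.45 = 43.713
ABCB8 has the largest |ΔΔCt| = 5.45.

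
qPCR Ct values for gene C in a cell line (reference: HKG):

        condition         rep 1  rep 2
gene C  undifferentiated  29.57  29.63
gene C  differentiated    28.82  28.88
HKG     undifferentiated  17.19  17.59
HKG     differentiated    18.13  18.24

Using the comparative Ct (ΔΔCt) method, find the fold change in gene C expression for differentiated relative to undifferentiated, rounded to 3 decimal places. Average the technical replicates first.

Mean Ct: gene C undifferentiated 29.600; gene C differentiated 28.850; HKG undifferentiated 17.390; HKG differentiated 18.185
ΔCt(undifferentiated) = 29.600 − 17.390 = 12.210
ΔCt(differentiated) = 28.850 − 18.185 = 10.665
ΔΔCt = 10.665 − 12.210 = -1.545
Fold change = 2^(−(-1.545)) = 2^1.545 = 2.9180

2.918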